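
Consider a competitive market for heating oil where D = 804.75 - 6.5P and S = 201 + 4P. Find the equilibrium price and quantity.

P* = 57.5, Q* = 431

Set D = S: 804.75 - 6.5P = 201 + 4P.
603.75 = 10.5P, so P* = 57.5.
Q* = 804.75 − 6.5(57.5) = 431.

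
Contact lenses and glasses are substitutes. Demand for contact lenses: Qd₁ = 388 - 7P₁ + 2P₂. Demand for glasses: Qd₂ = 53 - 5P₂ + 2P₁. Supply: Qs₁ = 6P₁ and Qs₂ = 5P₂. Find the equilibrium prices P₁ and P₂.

Market 1: 388 - 7P₁ + 2P₂ = 6P₁ → 13P₁ - 2P₂ = 388.
Market 2: 10P₂ - 2P₁ = 53.
Eliminating P₂: 10×(1) + 2×(2) gives 126P₁ = 3986, so P₁ = 1993/63.
Back-substitute into (2): P₂ = (53 + 2×1993/63) / 10 = 1465/126.

P₁ = 1993/63, P₂ = 1465/126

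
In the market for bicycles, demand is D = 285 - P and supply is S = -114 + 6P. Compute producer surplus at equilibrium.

Producer surplus = 4332

Equilibrium: 285 - P = -114 + 6P gives P* = 57, Q* = 228.
Supply starts at P = 19 (where S = 0).
PS = ½(57 − 19)(228) = 4332.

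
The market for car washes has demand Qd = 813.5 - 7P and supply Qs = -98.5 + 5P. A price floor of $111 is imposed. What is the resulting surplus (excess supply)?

Surplus = 420

Equilibrium price would be P* = 76, so the floor at 111 binds.
At P = 111: Qd = 36.5, Qs = 456.5.
Surplus = 456.5 − 36.5 = 420.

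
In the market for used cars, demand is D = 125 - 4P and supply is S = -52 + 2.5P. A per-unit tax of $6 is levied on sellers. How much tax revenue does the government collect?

Tax revenue = 534/13

Pre-tax equilibrium: P* = 354/13, Q* = 209/13.
Tax on sellers shifts supply to S = -52 + 2.5(P − 6) = -67 + 2.5P.
125 - 4P = -67 + 2.5P gives buyer price Pb = 384/13; sellers receive Ps = 384/13 − 6 = 306/13.
New quantity: Q = 125 − 4(384/13) = 89/13.
Revenue = 6 × 89/13 = 534/13.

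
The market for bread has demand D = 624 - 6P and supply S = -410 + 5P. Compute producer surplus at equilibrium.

Equilibrium: 624 - 6P = -410 + 5P gives P* = 94, Q* = 60.
Supply starts at P = 82 (where S = 0).
PS = ½(94 − 82)(60) = 360.

Producer surplus = 360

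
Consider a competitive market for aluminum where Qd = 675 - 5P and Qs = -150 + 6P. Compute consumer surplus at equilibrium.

Consumer surplus = 9000

Equilibrium: 675 - 5P = -150 + 6P gives P* = 75, Q* = 300.
Demand choke price (Qd = 0): P = 135.
CS = ½(135 − 75)(300) = 9000.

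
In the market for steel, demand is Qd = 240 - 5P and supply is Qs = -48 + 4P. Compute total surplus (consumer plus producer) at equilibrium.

Total surplus = 1440

Equilibrium: 240 - 5P = -48 + 4P gives P* = 32, Q* = 80.
Demand choke price: P = 48; supply starts at P = 12.
CS = ½(48 − 32)(80) = 640; PS = ½(32 − 12)(80) = 800.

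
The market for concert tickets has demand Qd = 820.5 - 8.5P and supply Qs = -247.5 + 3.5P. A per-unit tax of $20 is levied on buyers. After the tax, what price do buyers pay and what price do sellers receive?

Pre-tax equilibrium: P* = 89, Q* = 64.
Tax on buyers shifts demand to Qd = 820.5 − 8.5(P + 20) = 650.5 - 8.5P.
650.5 - 8.5P = -247.5 + 3.5P gives seller price Ps = 449/6; buyers pay Pb = 449/6 + 20 = 569/6.
New quantity: Q = 820.5 − 8.5(569/6) = 173/12.

Buyers pay 569/6, sellers receive 449/6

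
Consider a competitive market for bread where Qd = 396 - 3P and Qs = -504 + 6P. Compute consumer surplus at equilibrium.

Consumer surplus = 1536

Equilibrium: 396 - 3P = -504 + 6P gives P* = 100, Q* = 96.
Demand choke price (Qd = 0): P = 132.
CS = ½(132 − 100)(96) = 1536.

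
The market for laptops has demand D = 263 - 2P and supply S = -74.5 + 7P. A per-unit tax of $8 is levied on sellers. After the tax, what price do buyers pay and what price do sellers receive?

Buyers pay 787/18, sellers receive 643/18

Pre-tax equilibrium: P* = 37.5, Q* = 188.
Tax on sellers shifts supply to S = -74.5 + 7(P − 8) = -130.5 + 7P.
263 - 2P = -130.5 + 7P gives buyer price Pb = 787/18; sellers receive Ps = 787/18 − 8 = 643/18.
New quantity: Q = 263 − 2(787/18) = 1580/9.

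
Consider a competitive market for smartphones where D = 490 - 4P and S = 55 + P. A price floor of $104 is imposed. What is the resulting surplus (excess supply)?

Equilibrium price would be P* = 87, so the floor at 104 binds.
At P = 104: D = 74, S = 159.
Surplus = 159 − 74 = 85.

Surplus = 85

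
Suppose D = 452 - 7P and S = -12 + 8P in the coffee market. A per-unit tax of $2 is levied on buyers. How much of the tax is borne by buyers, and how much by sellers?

Pre-tax equilibrium: P* = 464/15, Q* = 3532/15.
Tax on buyers shifts demand to D = 452 − 7(P + 2) = 438 - 7P.
438 - 7P = -12 + 8P gives seller price Ps = 30; buyers pay Pb = 30 + 2 = 32.
New quantity: Q = 452 − 7(32) = 228.
Buyer burden = 32 − 464/15 = 16/15; seller burden = 464/15 − 30 = 14/15.

Buyers bear 16/15, sellers bear 14/15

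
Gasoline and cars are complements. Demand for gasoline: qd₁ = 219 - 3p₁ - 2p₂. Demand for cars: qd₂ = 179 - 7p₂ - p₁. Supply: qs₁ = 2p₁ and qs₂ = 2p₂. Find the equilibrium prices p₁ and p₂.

p₁ = 1613/43, p₂ = 676/43

Market 1: 219 - 3p₁ - 2p₂ = 2p₁ → 5p₁ + 2p₂ = 219.
Market 2: 9p₂ + p₁ = 179.
Eliminating p₂: 9×(1) − 2×(2) gives 43p₁ = 1613, so p₁ = 1613/43.
Back-substitute into (2): p₂ = (179 − 1×1613/43) / 9 = 676/43.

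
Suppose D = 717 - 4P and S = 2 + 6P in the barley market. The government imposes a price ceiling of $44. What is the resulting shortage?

Shortage = 275

Equilibrium price would be P* = 71.5, so the ceiling at 44 binds.
At P = 44: D = 717 − 4(44) = 541, S = 2 + 6(44) = 266.
Shortage = 541 − 266 = 275.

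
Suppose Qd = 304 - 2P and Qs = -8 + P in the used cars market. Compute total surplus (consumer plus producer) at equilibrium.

Total surplus = 6912

Equilibrium: 304 - 2P = -8 + P gives P* = 104, Q* = 96.
Demand choke price: P = 152; supply starts at P = 8.
CS = ½(152 − 104)(96) = 2304; PS = ½(104 − 8)(96) = 4608.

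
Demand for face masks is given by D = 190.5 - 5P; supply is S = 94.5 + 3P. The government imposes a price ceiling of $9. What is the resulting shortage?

Equilibrium price would be P* = 12, so the ceiling at 9 binds.
At P = 9: D = 190.5 − 5(9) = 145.5, S = 94.5 + 3(9) = 121.5.
Shortage = 145.5 − 121.5 = 24.

Shortage = 24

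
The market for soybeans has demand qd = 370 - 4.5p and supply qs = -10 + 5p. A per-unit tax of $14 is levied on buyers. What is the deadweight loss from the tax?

Deadweight loss = 4410/19

Pre-tax equilibrium: p* = 40, q* = 190.
Tax on buyers shifts demand to qd = 370 − 4.5(p + 14) = 307 - 4.5p.
307 - 4.5p = -10 + 5p gives seller price ps = 634/19; buyers pay pb = 634/19 + 14 = 900/19.
New quantity: q = 370 − 4.5(900/19) = 2980/19.
DWL = ½ × 14 × (190 − 2980/19) = 4410/19.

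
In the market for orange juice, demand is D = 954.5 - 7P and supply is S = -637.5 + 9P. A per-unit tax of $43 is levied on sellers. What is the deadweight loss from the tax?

Pre-tax equilibrium: P* = 99.5, Q* = 258.
Tax on sellers shifts supply to S = -637.5 + 9(P − 43) = -1024.5 + 9P.
954.5 - 7P = -1024.5 + 9P gives buyer price Pb = 123.6875; sellers receive Ps = 123.6875 − 43 = 80.6875.
New quantity: Q = 954.5 − 7(123.6875) = 88.6875.
DWL = ½ × 43 × (258 − 88.6875) = 3640.21875.

Deadweight loss = 3640.21875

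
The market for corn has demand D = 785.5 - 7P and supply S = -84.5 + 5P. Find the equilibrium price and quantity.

Set D = S: 785.5 - 7P = -84.5 + 5P.
870 = 12P, so P* = 72.5.
Q* = 785.5 − 7(72.5) = 278.

P* = 72.5, Q* = 278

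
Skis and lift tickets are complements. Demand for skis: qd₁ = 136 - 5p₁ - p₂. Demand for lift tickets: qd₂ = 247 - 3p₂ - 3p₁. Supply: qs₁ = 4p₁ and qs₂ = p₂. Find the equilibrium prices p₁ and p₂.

Market 1: 136 - 5p₁ - p₂ = 4p₁ → 9p₁ + p₂ = 136.
Market 2: 4p₂ + 3p₁ = 247.
Eliminating p₂: 4×(1) − 1×(2) gives 33p₁ = 297, so p₁ = 9.
Back-substitute into (2): p₂ = (247 − 3×9) / 4 = 55.

p₁ = 9, p₂ = 55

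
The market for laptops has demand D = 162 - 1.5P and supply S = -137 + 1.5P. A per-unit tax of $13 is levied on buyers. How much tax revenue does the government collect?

Pre-tax equilibrium: P* = 299/3, Q* = 12.5.
Tax on buyers shifts demand to D = 162 − 1.5(P + 13) = 142.5 - 1.5P.
142.5 - 1.5P = -137 + 1.5P gives seller price Ps = 559/6; buyers pay Pb = 559/6 + 13 = 637/6.
New quantity: Q = 162 − 1.5(637/6) = 2.75.
Revenue = 13 × 2.75 = 35.75.

Tax revenue = 35.75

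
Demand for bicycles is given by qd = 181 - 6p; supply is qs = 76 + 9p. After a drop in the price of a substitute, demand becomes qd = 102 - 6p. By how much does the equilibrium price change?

Original equilibrium: p* = 7, q* = 139.
New equilibrium: 102 - 6p = 76 + 9p, so 26 = 15p and p' = 26/15; q' = 102 − 6(26/15) = 91.6.
Change in price: 26/15 − 7 = -79/15.

Δp = -79/15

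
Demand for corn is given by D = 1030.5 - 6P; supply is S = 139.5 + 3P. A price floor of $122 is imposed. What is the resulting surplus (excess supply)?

Surplus = 207

Equilibrium price would be P* = 99, so the floor at 122 binds.
At P = 122: D = 298.5, S = 505.5.
Surplus = 505.5 − 298.5 = 207.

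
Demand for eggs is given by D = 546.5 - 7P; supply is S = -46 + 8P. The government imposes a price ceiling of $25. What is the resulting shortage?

Shortage = 217.5

Equilibrium price would be P* = 39.5, so the ceiling at 25 binds.
At P = 25: D = 546.5 − 7(25) = 371.5, S = -46 + 8(25) = 154.
Shortage = 371.5 − 154 = 217.5.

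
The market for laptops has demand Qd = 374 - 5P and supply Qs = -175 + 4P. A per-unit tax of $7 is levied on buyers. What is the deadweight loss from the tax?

Pre-tax equilibrium: P* = 61, Q* = 69.
Tax on buyers shifts demand to Qd = 374 − 5(P + 7) = 339 - 5P.
339 - 5P = -175 + 4P gives seller price Ps = 514/9; buyers pay Pb = 514/9 + 7 = 577/9.
New quantity: Q = 374 − 5(577/9) = 481/9.
DWL = ½ × 7 × (69 − 481/9) = 490/9.

Deadweight loss = 490/9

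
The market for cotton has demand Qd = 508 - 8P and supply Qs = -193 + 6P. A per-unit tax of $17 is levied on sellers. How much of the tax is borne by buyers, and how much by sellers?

Buyers bear 51/7, sellers bear 68/7

Pre-tax equilibrium: P* = 701/14, Q* = 752/7.
Tax on sellers shifts supply to Qs = -193 + 6(P − 17) = -295 + 6P.
508 - 8P = -295 + 6P gives buyer price Pb = 803/14; sellers receive Ps = 803/14 − 17 = 565/14.
New quantity: Q = 508 − 8(803/14) = 344/7.
Buyer burden = 803/14 − 701/14 = 51/7; seller burden = 701/14 − 565/14 = 68/7.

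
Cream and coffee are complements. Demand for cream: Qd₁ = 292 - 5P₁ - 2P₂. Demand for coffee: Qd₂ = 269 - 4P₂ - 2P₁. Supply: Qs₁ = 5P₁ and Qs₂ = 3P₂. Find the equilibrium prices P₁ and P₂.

P₁ = 251/11, P₂ = 351/11

Market 1: 292 - 5P₁ - 2P₂ = 5P₁ → 10P₁ + 2P₂ = 292.
Market 2: 7P₂ + 2P₁ = 269.
Eliminating P₂: 7×(1) − 2×(2) gives 66P₁ = 1506, so P₁ = 251/11.
Back-substitute into (2): P₂ = (269 − 2×251/11) / 7 = 351/11.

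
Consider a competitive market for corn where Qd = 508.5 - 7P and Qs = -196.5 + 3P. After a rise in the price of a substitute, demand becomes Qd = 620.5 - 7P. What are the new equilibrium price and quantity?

Original equilibrium: P* = 70.5, Q* = 15.
New equilibrium: 620.5 - 7P = -196.5 + 3P, so 817 = 10P and P' = 81.7; Q' = 620.5 − 7(81.7) = 48.6.

P' = 81.7, Q' = 48.6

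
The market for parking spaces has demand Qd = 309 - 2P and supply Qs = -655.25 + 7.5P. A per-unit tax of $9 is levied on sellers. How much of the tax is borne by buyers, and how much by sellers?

Buyers bear 135/19, sellers bear 36/19

Pre-tax equilibrium: P* = 101.5, Q* = 106.
Tax on sellers shifts supply to Qs = -655.25 + 7.5(P − 9) = -722.75 + 7.5P.
309 - 2P = -722.75 + 7.5P gives buyer price Pb = 4127/38; sellers receive Ps = 4127/38 − 9 = 3785/38.
New quantity: Q = 309 − 2(4127/38) = 1744/19.
Buyer burden = 4127/38 − 101.5 = 135/19; seller burden = 101.5 − 3785/38 = 36/19.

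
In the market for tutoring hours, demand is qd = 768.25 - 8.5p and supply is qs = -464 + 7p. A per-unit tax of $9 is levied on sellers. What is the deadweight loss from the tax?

Pre-tax equilibrium: p* = 79.5, q* = 92.5.
Tax on sellers shifts supply to qs = -464 + 7(p − 9) = -527 + 7p.
768.25 - 8.5p = -527 + 7p gives buyer price pb = 5181/62; sellers receive ps = 5181/62 − 9 = 4623/62.
New quantity: q = 768.25 − 8.5(5181/62) = 3593/62.
DWL = ½ × 9 × (92.5 − 3593/62) = 9639/62.

Deadweight loss = 9639/62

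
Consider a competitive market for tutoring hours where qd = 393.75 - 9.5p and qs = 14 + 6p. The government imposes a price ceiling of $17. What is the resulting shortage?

Equilibrium price would be p* = 24.5, so the ceiling at 17 binds.
At p = 17: qd = 393.75 − 9.5(17) = 232.25, qs = 14 + 6(17) = 116.
Shortage = 232.25 − 116 = 116.25.

Shortage = 116.25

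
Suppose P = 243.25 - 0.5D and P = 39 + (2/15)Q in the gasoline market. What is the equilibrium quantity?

Q* = 322.5

Set the two price expressions equal: 243.25 - 0.5Q = 39 + (2/15)Q.
204.25 = (19/30)Q, so Q* = 322.5.
P* = 243.25 − (0.5)(322.5) = 82.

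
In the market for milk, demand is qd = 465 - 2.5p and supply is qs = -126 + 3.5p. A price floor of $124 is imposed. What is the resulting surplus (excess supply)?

Surplus = 153

Equilibrium price would be p* = 98.5, so the floor at 124 binds.
At p = 124: qd = 155, qs = 308.
Surplus = 308 − 155 = 153.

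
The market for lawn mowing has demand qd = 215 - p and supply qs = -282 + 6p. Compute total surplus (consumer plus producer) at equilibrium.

Total surplus = 12096

Equilibrium: 215 - p = -282 + 6p gives p* = 71, q* = 144.
Demand choke price: p = 215; supply starts at p = 47.
CS = ½(215 − 71)(144) = 10368; PS = ½(71 − 47)(144) = 1728.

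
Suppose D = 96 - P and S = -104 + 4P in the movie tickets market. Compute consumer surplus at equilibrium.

Equilibrium: 96 - P = -104 + 4P gives P* = 40, Q* = 56.
Demand choke price (D = 0): P = 96.
CS = ½(96 − 40)(56) = 1568.

Consumer surplus = 1568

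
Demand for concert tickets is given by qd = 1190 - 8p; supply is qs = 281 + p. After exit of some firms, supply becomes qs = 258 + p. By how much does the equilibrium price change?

Original equilibrium: p* = 101, q* = 382.
New equilibrium: 1190 - 8p = 258 + p, so 932 = 9p and p' = 932/9; q' = 1190 − 8(932/9) = 3254/9.
Change in price: 932/9 − 101 = 23/9.

Δp = 23/9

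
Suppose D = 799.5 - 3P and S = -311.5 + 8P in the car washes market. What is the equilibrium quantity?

Set D = S: 799.5 - 3P = -311.5 + 8P.
1111 = 11P, so P* = 101.
Q* = 799.5 − 3(101) = 496.5.

Q* = 496.5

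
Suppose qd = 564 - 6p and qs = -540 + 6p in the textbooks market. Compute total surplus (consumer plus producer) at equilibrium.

Total surplus = 24

Equilibrium: 564 - 6p = -540 + 6p gives p* = 92, q* = 12.
Demand choke price: p = 94; supply starts at p = 90.
CS = ½(94 − 92)(12) = 12; PS = ½(92 − 90)(12) = 12.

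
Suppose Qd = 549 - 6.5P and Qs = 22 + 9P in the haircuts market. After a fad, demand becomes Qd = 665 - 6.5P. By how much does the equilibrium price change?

Original equilibrium: P* = 34, Q* = 328.
New equilibrium: 665 - 6.5P = 22 + 9P, so 643 = 15.5P and P' = 1286/31; Q' = 665 − 6.5(1286/31) = 12256/31.
Change in price: 1286/31 − 34 = 232/31.

ΔP = 232/31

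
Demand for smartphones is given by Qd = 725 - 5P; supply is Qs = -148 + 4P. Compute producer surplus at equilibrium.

Producer surplus = 7200

Equilibrium: 725 - 5P = -148 + 4P gives P* = 97, Q* = 240.
Supply starts at P = 37 (where Qs = 0).
PS = ½(97 − 37)(240) = 7200.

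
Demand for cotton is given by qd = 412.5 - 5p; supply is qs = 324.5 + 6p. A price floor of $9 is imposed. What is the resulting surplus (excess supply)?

Equilibrium price would be p* = 8, so the floor at 9 binds.
At p = 9: qd = 367.5, qs = 378.5.
Surplus = 378.5 − 367.5 = 11.

Surplus = 11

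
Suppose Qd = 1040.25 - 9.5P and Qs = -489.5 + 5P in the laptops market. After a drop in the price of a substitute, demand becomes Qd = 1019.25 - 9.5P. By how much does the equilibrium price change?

Original equilibrium: P* = 105.5, Q* = 38.
New equilibrium: 1019.25 - 9.5P = -489.5 + 5P, so 1508.75 = 14.5P and P' = 6035/58; Q' = 1019.25 − 9.5(6035/58) = 892/29.
Change in price: 6035/58 − 105.5 = -42/29.

ΔP = -42/29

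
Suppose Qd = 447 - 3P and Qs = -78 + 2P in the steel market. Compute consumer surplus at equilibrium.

Equilibrium: 447 - 3P = -78 + 2P gives P* = 105, Q* = 132.
Demand choke price (Qd = 0): P = 149.
CS = ½(149 − 105)(132) = 2904.

Consumer surplus = 2904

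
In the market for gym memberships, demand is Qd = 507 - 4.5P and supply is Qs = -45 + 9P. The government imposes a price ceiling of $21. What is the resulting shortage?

Shortage = 268.5

Equilibrium price would be P* = 368/9, so the ceiling at 21 binds.
At P = 21: Qd = 507 − 4.5(21) = 412.5, Qs = -45 + 9(21) = 144.
Shortage = 412.5 − 144 = 268.5.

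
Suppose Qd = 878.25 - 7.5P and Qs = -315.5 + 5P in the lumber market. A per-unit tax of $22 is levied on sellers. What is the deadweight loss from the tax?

Pre-tax equilibrium: P* = 95.5, Q* = 162.
Tax on sellers shifts supply to Qs = -315.5 + 5(P − 22) = -425.5 + 5P.
878.25 - 7.5P = -425.5 + 5P gives buyer price Pb = 104.3; sellers receive Ps = 104.3 − 22 = 82.3.
New quantity: Q = 878.25 − 7.5(104.3) = 96.
DWL = ½ × 22 × (162 − 96) = 726.

Deadweight loss = 726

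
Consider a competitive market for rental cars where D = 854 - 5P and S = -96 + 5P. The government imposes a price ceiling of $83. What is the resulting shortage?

Equilibrium price would be P* = 95, so the ceiling at 83 binds.
At P = 83: D = 854 − 5(83) = 439, S = -96 + 5(83) = 319.
Shortage = 439 − 319 = 120.

Shortage = 120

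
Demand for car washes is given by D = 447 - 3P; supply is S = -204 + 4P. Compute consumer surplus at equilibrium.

Equilibrium: 447 - 3P = -204 + 4P gives P* = 93, Q* = 168.
Demand choke price (D = 0): P = 149.
CS = ½(149 − 93)(168) = 4704.

Consumer surplus = 4704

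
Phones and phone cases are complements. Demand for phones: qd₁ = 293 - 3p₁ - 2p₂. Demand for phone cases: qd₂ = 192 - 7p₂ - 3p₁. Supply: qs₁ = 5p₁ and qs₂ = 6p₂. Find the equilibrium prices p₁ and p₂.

p₁ = 3425/98, p₂ = 657/98

Market 1: 293 - 3p₁ - 2p₂ = 5p₁ → 8p₁ + 2p₂ = 293.
Market 2: 13p₂ + 3p₁ = 192.
Eliminating p₂: 13×(1) − 2×(2) gives 98p₁ = 3425, so p₁ = 3425/98.
Back-substitute into (2): p₂ = (192 − 3×3425/98) / 13 = 657/98.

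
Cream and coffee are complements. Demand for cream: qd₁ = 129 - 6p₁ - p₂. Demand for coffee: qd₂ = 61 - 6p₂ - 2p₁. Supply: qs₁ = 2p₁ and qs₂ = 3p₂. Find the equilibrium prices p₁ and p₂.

p₁ = 110/7, p₂ = 23/7

Market 1: 129 - 6p₁ - p₂ = 2p₁ → 8p₁ + p₂ = 129.
Market 2: 9p₂ + 2p₁ = 61.
Eliminating p₂: 9×(1) − 1×(2) gives 70p₁ = 1100, so p₁ = 110/7.
Back-substitute into (2): p₂ = (61 − 2×110/7) / 9 = 23/7.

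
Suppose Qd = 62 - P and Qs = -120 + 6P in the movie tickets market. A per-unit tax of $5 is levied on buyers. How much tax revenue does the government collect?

Pre-tax equilibrium: P* = 26, Q* = 36.
Tax on buyers shifts demand to Qd = 62 − 1(P + 5) = 57 - P.
57 - P = -120 + 6P gives seller price Ps = 177/7; buyers pay Pb = 177/7 + 5 = 212/7.
New quantity: Q = 62 − 1(212/7) = 222/7.
Revenue = 5 × 222/7 = 1110/7.

Tax revenue = 1110/7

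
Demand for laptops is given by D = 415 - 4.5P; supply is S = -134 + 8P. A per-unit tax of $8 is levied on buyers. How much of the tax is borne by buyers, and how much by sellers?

Buyers bear $5.12, sellers bear $2.88

Pre-tax equilibrium: P* = 43.92, Q* = 217.36.
Tax on buyers shifts demand to D = 415 − 4.5(P + 8) = 379 - 4.5P.
379 - 4.5P = -134 + 8P gives seller price Ps = 41.04; buyers pay Pb = 41.04 + 8 = 49.04.
New quantity: Q = 415 − 4.5(49.04) = 194.32.
Buyer burden = 49.04 − 43.92 = 5.12; seller burden = 43.92 − 41.04 = 2.88.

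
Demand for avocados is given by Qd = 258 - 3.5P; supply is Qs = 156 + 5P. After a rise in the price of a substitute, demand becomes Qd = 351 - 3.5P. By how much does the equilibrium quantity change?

ΔQ = 930/17

Original equilibrium: P* = 12, Q* = 216.
New equilibrium: 351 - 3.5P = 156 + 5P, so 195 = 8.5P and P' = 390/17; Q' = 351 − 3.5(390/17) = 4602/17.
Change in quantity: 4602/17 − 216 = 930/17.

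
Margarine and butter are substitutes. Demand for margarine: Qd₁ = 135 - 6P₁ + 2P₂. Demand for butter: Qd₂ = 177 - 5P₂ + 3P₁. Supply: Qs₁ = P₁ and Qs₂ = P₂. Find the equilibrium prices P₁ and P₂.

Market 1: 135 - 6P₁ + 2P₂ = P₁ → 7P₁ - 2P₂ = 135.
Market 2: 6P₂ - 3P₁ = 177.
Eliminating P₂: 6×(1) + 2×(2) gives 36P₁ = 1164, so P₁ = 97/3.
Back-substitute into (2): P₂ = (177 + 3×97/3) / 6 = 137/3.

P₁ = 97/3, P₂ = 137/3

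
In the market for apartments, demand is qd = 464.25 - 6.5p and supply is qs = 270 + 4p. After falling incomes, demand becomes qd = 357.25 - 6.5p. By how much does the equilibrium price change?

Δp = -214/21

Original equilibrium: p* = 18.5, q* = 344.
New equilibrium: 357.25 - 6.5p = 270 + 4p, so 87.25 = 10.5p and p' = 349/42; q' = 357.25 − 6.5(349/42) = 6368/21.
Change in price: 349/42 − 18.5 = -214/21.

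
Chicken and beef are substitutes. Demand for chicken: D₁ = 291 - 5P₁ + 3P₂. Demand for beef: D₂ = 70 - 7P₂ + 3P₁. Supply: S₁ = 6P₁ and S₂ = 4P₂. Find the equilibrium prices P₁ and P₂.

P₁ = 3411/112, P₂ = 1643/112

Market 1: 291 - 5P₁ + 3P₂ = 6P₁ → 11P₁ - 3P₂ = 291.
Market 2: 11P₂ - 3P₁ = 70.
Eliminating P₂: 11×(1) + 3×(2) gives 112P₁ = 3411, so P₁ = 3411/112.
Back-substitute into (2): P₂ = (70 + 3×3411/112) / 11 = 1643/112.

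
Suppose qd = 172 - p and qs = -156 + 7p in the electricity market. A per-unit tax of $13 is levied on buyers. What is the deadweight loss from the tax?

Deadweight loss = 73.9375

Pre-tax equilibrium: p* = 41, q* = 131.
Tax on buyers shifts demand to qd = 172 − 1(p + 13) = 159 - p.
159 - p = -156 + 7p gives seller price ps = 39.375; buyers pay pb = 39.375 + 13 = 52.375.
New quantity: q = 172 − 1(52.375) = 119.625.
DWL = ½ × 13 × (131 − 119.625) = 73.9375.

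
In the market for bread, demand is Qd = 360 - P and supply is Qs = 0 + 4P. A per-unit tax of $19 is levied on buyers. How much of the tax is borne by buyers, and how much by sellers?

Pre-tax equilibrium: P* = 72, Q* = 288.
Tax on buyers shifts demand to Qd = 360 − 1(P + 19) = 341 - P.
341 - P = 0 + 4P gives seller price Ps = 68.2; buyers pay Pb = 68.2 + 19 = 87.2.
New quantity: Q = 360 − 1(87.2) = 272.8.
Buyer burden = 87.2 − 72 = 15.2; seller burden = 72 − 68.2 = 3.8.

Buyers bear $15.2, sellers bear $3.8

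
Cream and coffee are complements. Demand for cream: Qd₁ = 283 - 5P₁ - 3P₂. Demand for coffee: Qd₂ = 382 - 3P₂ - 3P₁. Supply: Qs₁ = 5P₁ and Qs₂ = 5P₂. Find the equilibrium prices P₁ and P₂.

P₁ = 1118/71, P₂ = 2971/71

Market 1: 283 - 5P₁ - 3P₂ = 5P₁ → 10P₁ + 3P₂ = 283.
Market 2: 8P₂ + 3P₁ = 382.
Eliminating P₂: 8×(1) − 3×(2) gives 71P₁ = 1118, so P₁ = 1118/71.
Back-substitute into (2): P₂ = (382 − 3×1118/71) / 8 = 2971/71.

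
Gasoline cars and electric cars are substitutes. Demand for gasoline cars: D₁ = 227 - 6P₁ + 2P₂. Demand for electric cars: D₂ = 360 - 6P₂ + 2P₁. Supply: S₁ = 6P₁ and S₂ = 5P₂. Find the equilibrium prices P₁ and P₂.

Market 1: 227 - 6P₁ + 2P₂ = 6P₁ → 12P₁ - 2P₂ = 227.
Market 2: 11P₂ - 2P₁ = 360.
Eliminating P₂: 11×(1) + 2×(2) gives 128P₁ = 3217, so P₁ = 25.1328125.
Back-substitute into (2): P₂ = (360 + 2×25.1328125) / 11 = 37.296875.

P₁ = 25.1328125, P₂ = 37.296875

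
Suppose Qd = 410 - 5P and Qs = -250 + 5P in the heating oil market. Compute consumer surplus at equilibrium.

Consumer surplus = 640

Equilibrium: 410 - 5P = -250 + 5P gives P* = 66, Q* = 80.
Demand choke price (Qd = 0): P = 82.
CS = ½(82 − 66)(80) = 640.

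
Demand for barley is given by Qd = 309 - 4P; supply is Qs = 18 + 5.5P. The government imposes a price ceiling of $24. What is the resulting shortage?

Equilibrium price would be P* = 582/19, so the ceiling at 24 binds.
At P = 24: Qd = 309 − 4(24) = 213, Qs = 18 + 5.5(24) = 150.
Shortage = 213 − 150 = 63.

Shortage = 63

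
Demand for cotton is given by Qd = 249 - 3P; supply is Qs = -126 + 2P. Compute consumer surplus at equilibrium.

Consumer surplus = 96

Equilibrium: 249 - 3P = -126 + 2P gives P* = 75, Q* = 24.
Demand choke price (Qd = 0): P = 83.
CS = ½(83 − 75)(24) = 96.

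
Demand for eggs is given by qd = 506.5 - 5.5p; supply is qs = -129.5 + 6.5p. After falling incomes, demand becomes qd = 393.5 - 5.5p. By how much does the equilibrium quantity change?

Δq = -1469/24

Original equilibrium: p* = 53, q* = 215.
New equilibrium: 393.5 - 5.5p = -129.5 + 6.5p, so 523 = 12p and p' = 523/12; q' = 393.5 − 5.5(523/12) = 3691/24.
Change in quantity: 3691/24 − 215 = -1469/24.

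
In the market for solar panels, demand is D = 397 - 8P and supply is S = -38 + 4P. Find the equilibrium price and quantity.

Set D = S: 397 - 8P = -38 + 4P.
435 = 12P, so P* = 36.25.
Q* = 397 − 8(36.25) = 107.

P* = 36.25, Q* = 107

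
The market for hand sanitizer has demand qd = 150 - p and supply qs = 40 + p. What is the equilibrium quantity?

q* = 95

Set qd = qs: 150 - p = 40 + p.
110 = 2p, so p* = 55.
q* = 150 − 1(55) = 95.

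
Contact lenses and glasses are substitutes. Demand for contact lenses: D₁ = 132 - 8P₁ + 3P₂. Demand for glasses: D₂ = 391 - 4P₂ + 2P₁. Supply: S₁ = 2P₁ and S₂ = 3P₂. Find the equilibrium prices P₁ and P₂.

Market 1: 132 - 8P₁ + 3P₂ = 2P₁ → 10P₁ - 3P₂ = 132.
Market 2: 7P₂ - 2P₁ = 391.
Eliminating P₂: 7×(1) + 3×(2) gives 64P₁ = 2097, so P₁ = 32.765625.
Back-substitute into (2): P₂ = (391 + 2×32.765625) / 7 = 65.21875.

P₁ = 32.765625, P₂ = 65.21875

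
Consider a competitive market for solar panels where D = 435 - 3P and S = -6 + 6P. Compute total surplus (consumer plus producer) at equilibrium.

Equilibrium: 435 - 3P = -6 + 6P gives P* = 49, Q* = 288.
Demand choke price: P = 145; supply starts at P = 1.
CS = ½(145 − 49)(288) = 13824; PS = ½(49 − 1)(288) = 6912.

Total surplus = 20736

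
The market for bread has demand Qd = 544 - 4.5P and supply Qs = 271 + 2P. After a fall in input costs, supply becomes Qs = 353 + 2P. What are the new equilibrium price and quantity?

Original equilibrium: P* = 42, Q* = 355.
New equilibrium: 544 - 4.5P = 353 + 2P, so 191 = 6.5P and P' = 382/13; Q' = 544 − 4.5(382/13) = 5353/13.

P' = 382/13, Q' = 5353/13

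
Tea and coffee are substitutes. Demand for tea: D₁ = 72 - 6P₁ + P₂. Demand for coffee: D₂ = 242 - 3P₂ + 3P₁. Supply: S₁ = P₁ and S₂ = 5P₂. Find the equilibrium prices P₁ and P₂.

Market 1: 72 - 6P₁ + P₂ = P₁ → 7P₁ - P₂ = 72.
Market 2: 8P₂ - 3P₁ = 242.
Eliminating P₂: 8×(1) + 1×(2) gives 53P₁ = 818, so P₁ = 818/53.
Back-substitute into (2): P₂ = (242 + 3×818/53) / 8 = 1910/53.

P₁ = 818/53, P₂ = 1910/53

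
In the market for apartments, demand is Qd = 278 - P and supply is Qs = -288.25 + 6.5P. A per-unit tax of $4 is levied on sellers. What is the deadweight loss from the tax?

Deadweight loss = 104/15

Pre-tax equilibrium: P* = 75.5, Q* = 202.5.
Tax on sellers shifts supply to Qs = -288.25 + 6.5(P − 4) = -314.25 + 6.5P.
278 - P = -314.25 + 6.5P gives buyer price Pb = 2369/30; sellers receive Ps = 2369/30 − 4 = 2249/30.
New quantity: Q = 278 − 1(2369/30) = 5971/30.
DWL = ½ × 4 × (202.5 − 5971/30) = 104/15.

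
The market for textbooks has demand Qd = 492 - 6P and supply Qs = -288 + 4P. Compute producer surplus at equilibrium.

Producer surplus = 72

Equilibrium: 492 - 6P = -288 + 4P gives P* = 78, Q* = 24.
Supply starts at P = 72 (where Qs = 0).
PS = ½(78 − 72)(24) = 72.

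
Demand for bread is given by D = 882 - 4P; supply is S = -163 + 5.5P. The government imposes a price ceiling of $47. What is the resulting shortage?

Shortage = 598.5

Equilibrium price would be P* = 110, so the ceiling at 47 binds.
At P = 47: D = 882 − 4(47) = 694, S = -163 + 5.5(47) = 95.5.
Shortage = 694 − 95.5 = 598.5.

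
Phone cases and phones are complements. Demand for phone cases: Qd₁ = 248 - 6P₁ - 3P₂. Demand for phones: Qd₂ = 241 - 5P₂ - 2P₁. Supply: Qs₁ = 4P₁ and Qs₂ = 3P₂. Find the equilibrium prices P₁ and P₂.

P₁ = 1261/74, P₂ = 957/37

Market 1: 248 - 6P₁ - 3P₂ = 4P₁ → 10P₁ + 3P₂ = 248.
Market 2: 8P₂ + 2P₁ = 241.
Eliminating P₂: 8×(1) − 3×(2) gives 74P₁ = 1261, so P₁ = 1261/74.
Back-substitute into (2): P₂ = (241 − 2×1261/74) / 8 = 957/37.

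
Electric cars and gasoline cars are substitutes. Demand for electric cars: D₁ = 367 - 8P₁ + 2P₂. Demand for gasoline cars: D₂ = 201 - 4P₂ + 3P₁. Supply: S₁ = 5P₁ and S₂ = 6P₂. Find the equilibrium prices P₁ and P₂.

P₁ = 1018/31, P₂ = 1857/62

Market 1: 367 - 8P₁ + 2P₂ = 5P₁ → 13P₁ - 2P₂ = 367.
Market 2: 10P₂ - 3P₁ = 201.
Eliminating P₂: 10×(1) + 2×(2) gives 124P₁ = 4072, so P₁ = 1018/31.
Back-substitute into (2): P₂ = (201 + 3×1018/31) / 10 = 1857/62.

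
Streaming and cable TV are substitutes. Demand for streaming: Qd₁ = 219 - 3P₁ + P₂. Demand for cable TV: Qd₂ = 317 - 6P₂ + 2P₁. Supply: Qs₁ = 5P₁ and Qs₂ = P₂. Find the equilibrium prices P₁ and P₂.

Market 1: 219 - 3P₁ + P₂ = 5P₁ → 8P₁ - P₂ = 219.
Market 2: 7P₂ - 2P₁ = 317.
Eliminating P₂: 7×(1) + 1×(2) gives 54P₁ = 1850, so P₁ = 925/27.
Back-substitute into (2): P₂ = (317 + 2×925/27) / 7 = 1487/27.

P₁ = 925/27, P₂ = 1487/27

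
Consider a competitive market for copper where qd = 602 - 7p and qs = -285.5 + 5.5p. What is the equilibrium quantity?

q* = 105

Set qd = qs: 602 - 7p = -285.5 + 5.5p.
887.5 = 12.5p, so p* = 71.
q* = 602 − 7(71) = 105.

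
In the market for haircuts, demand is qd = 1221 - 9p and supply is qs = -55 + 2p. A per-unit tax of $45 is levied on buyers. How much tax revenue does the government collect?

Tax revenue = 51165/11

Pre-tax equilibrium: p* = 116, q* = 177.
Tax on buyers shifts demand to qd = 1221 − 9(p + 45) = 816 - 9p.
816 - 9p = -55 + 2p gives seller price ps = 871/11; buyers pay pb = 871/11 + 45 = 1366/11.
New quantity: q = 1221 − 9(1366/11) = 1137/11.
Revenue = 45 × 1137/11 = 51165/11.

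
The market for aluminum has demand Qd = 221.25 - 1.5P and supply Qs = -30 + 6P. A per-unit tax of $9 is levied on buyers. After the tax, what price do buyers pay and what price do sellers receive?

Pre-tax equilibrium: P* = 33.5, Q* = 171.
Tax on buyers shifts demand to Qd = 221.25 − 1.5(P + 9) = 207.75 - 1.5P.
207.75 - 1.5P = -30 + 6P gives seller price Ps = 31.7; buyers pay Pb = 31.7 + 9 = 40.7.
New quantity: Q = 221.25 − 1.5(40.7) = 160.2.

Buyers pay $40.7, sellers receive $31.7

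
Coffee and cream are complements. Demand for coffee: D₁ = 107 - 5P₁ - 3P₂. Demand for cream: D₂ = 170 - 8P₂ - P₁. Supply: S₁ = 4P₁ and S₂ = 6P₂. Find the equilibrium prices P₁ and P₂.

Market 1: 107 - 5P₁ - 3P₂ = 4P₁ → 9P₁ + 3P₂ = 107.
Market 2: 14P₂ + P₁ = 170.
Eliminating P₂: 14×(1) − 3×(2) gives 123P₁ = 988, so P₁ = 988/123.
Back-substitute into (2): P₂ = (170 − 1×988/123) / 14 = 1423/123.

P₁ = 988/123, P₂ = 1423/123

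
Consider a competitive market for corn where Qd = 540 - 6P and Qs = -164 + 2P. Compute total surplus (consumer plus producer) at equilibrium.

Total surplus = 48

Equilibrium: 540 - 6P = -164 + 2P gives P* = 88, Q* = 12.
Demand choke price: P = 90; supply starts at P = 82.
CS = ½(90 − 88)(12) = 12; PS = ½(88 − 82)(12) = 36.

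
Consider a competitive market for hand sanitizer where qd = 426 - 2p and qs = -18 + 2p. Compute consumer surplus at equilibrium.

Equilibrium: 426 - 2p = -18 + 2p gives p* = 111, q* = 204.
Demand choke price (qd = 0): p = 213.
CS = ½(213 − 111)(204) = 10404.

Consumer surplus = 10404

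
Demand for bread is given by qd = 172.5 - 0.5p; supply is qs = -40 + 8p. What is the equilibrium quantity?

q* = 160

Set qd = qs: 172.5 - 0.5p = -40 + 8p.
212.5 = 8.5p, so p* = 25.
q* = 172.5 − 0.5(25) = 160.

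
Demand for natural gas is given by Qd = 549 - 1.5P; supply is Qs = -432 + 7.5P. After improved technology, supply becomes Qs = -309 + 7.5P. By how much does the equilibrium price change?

ΔP = -41/3

Original equilibrium: P* = 109, Q* = 385.5.
New equilibrium: 549 - 1.5P = -309 + 7.5P, so 858 = 9P and P' = 286/3; Q' = 549 − 1.5(286/3) = 406.
Change in price: 286/3 − 109 = -41/3.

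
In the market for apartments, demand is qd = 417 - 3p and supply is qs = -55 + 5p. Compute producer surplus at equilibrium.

Producer surplus = 5760

Equilibrium: 417 - 3p = -55 + 5p gives p* = 59, q* = 240.
Supply starts at p = 11 (where qs = 0).
PS = ½(59 − 11)(240) = 5760.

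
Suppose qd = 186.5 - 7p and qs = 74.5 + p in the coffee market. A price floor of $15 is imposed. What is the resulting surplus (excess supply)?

Equilibrium price would be p* = 14, so the floor at 15 binds.
At p = 15: qd = 81.5, qs = 89.5.
Surplus = 89.5 − 81.5 = 8.

Surplus = 8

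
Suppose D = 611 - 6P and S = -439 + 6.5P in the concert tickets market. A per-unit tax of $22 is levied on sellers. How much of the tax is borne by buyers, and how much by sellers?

Pre-tax equilibrium: P* = 84, Q* = 107.
Tax on sellers shifts supply to S = -439 + 6.5(P − 22) = -582 + 6.5P.
611 - 6P = -582 + 6.5P gives buyer price Pb = 95.44; sellers receive Ps = 95.44 − 22 = 73.44.
New quantity: Q = 611 − 6(95.44) = 38.36.
Buyer burden = 95.44 − 84 = 11.44; seller burden = 84 − 73.44 = 10.56.

Buyers bear $11.44, sellers bear $10.56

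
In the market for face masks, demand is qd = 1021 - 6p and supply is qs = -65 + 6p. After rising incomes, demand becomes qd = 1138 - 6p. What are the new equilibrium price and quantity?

p' = 100.25, q' = 536.5

Original equilibrium: p* = 90.5, q* = 478.
New equilibrium: 1138 - 6p = -65 + 6p, so 1203 = 12p and p' = 100.25; q' = 1138 − 6(100.25) = 536.5.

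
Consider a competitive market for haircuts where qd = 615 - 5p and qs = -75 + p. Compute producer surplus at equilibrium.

Producer surplus = 800

Equilibrium: 615 - 5p = -75 + p gives p* = 115, q* = 40.
Supply starts at p = 75 (where qs = 0).
PS = ½(115 − 75)(40) = 800.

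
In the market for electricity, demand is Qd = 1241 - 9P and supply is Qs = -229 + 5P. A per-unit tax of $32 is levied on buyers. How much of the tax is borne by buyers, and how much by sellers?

Pre-tax equilibrium: P* = 105, Q* = 296.
Tax on buyers shifts demand to Qd = 1241 − 9(P + 32) = 953 - 9P.
953 - 9P = -229 + 5P gives seller price Ps = 591/7; buyers pay Pb = 591/7 + 32 = 815/7.
New quantity: Q = 1241 − 9(815/7) = 1352/7.
Buyer burden = 815/7 − 105 = 80/7; seller burden = 105 − 591/7 = 144/7.

Buyers bear 80/7, sellers bear 144/7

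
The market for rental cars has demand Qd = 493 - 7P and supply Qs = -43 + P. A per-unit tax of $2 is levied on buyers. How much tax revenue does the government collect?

Pre-tax equilibrium: P* = 67, Q* = 24.
Tax on buyers shifts demand to Qd = 493 − 7(P + 2) = 479 - 7P.
479 - 7P = -43 + P gives seller price Ps = 65.25; buyers pay Pb = 65.25 + 2 = 67.25.
New quantity: Q = 493 − 7(67.25) = 22.25.
Revenue = 2 × 22.25 = 44.5.

Tax revenue = 44.5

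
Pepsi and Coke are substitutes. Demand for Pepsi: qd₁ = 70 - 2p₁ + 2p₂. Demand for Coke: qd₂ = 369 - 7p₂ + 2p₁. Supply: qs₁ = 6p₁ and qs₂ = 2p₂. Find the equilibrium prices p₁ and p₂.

p₁ = 342/17, p₂ = 773/17

Market 1: 70 - 2p₁ + 2p₂ = 6p₁ → 8p₁ - 2p₂ = 70.
Market 2: 9p₂ - 2p₁ = 369.
Eliminating p₂: 9×(1) + 2×(2) gives 68p₁ = 1368, so p₁ = 342/17.
Back-substitute into (2): p₂ = (369 + 2×342/17) / 9 = 773/17.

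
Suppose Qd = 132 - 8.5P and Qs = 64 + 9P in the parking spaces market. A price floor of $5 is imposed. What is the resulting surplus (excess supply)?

Equilibrium price would be P* = 136/35, so the floor at 5 binds.
At P = 5: Qd = 89.5, Qs = 109.
Surplus = 109 − 89.5 = 19.5.

Surplus = 19.5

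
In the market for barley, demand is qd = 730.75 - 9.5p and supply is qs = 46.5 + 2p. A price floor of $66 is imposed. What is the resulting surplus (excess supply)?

Equilibrium price would be p* = 59.5, so the floor at 66 binds.
At p = 66: qd = 103.75, qs = 178.5.
Surplus = 178.5 − 103.75 = 74.75.

Surplus = 74.75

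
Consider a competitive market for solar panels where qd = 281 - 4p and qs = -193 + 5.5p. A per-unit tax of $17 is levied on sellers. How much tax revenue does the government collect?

Pre-tax equilibrium: p* = 948/19, q* = 1547/19.
Tax on sellers shifts supply to qs = -193 + 5.5(p − 17) = -286.5 + 5.5p.
281 - 4p = -286.5 + 5.5p gives buyer price pb = 1135/19; sellers receive ps = 1135/19 − 17 = 812/19.
New quantity: q = 281 − 4(1135/19) = 799/19.
Revenue = 17 × 799/19 = 13583/19.

Tax revenue = 13583/19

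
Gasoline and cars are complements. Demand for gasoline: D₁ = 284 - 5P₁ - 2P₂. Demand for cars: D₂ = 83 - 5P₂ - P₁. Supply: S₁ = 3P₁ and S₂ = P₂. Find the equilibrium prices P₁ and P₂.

Market 1: 284 - 5P₁ - 2P₂ = 3P₁ → 8P₁ + 2P₂ = 284.
Market 2: 6P₂ + P₁ = 83.
Eliminating P₂: 6×(1) − 2×(2) gives 46P₁ = 1538, so P₁ = 769/23.
Back-substitute into (2): P₂ = (83 − 1×769/23) / 6 = 190/23.

P₁ = 769/23, P₂ = 190/23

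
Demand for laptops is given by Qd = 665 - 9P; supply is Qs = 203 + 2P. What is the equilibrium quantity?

Set Qd = Qs: 665 - 9P = 203 + 2P.
462 = 11P, so P* = 42.
Q* = 665 − 9(42) = 287.

Q* = 287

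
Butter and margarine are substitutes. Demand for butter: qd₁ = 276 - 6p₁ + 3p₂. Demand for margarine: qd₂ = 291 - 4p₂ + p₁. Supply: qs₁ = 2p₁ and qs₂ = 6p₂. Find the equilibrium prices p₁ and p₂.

Market 1: 276 - 6p₁ + 3p₂ = 2p₁ → 8p₁ - 3p₂ = 276.
Market 2: 10p₂ - p₁ = 291.
Eliminating p₂: 10×(1) + 3×(2) gives 77p₁ = 3633, so p₁ = 519/11.
Back-substitute into (2): p₂ = (291 + 1×519/11) / 10 = 372/11.

p₁ = 519/11, p₂ = 372/11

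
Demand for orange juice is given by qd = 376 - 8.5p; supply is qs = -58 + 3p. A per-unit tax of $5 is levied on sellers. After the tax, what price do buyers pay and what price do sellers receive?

Buyers pay 898/23, sellers receive 783/23

Pre-tax equilibrium: p* = 868/23, q* = 1270/23.
Tax on sellers shifts supply to qs = -58 + 3(p − 5) = -73 + 3p.
376 - 8.5p = -73 + 3p gives buyer price pb = 898/23; sellers receive ps = 898/23 − 5 = 783/23.
New quantity: q = 376 − 8.5(898/23) = 1015/23.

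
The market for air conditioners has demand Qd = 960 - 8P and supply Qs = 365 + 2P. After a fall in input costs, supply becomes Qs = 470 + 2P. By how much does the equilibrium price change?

ΔP = -10.5

Original equilibrium: P* = 59.5, Q* = 484.
New equilibrium: 960 - 8P = 470 + 2P, so 490 = 10P and P' = 49; Q' = 960 − 8(49) = 568.
Change in price: 49 − 59.5 = -10.5.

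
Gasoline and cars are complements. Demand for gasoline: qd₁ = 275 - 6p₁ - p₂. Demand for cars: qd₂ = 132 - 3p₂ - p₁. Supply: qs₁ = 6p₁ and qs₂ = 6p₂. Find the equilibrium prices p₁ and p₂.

p₁ = 2343/107, p₂ = 1309/107

Market 1: 275 - 6p₁ - p₂ = 6p₁ → 12p₁ + p₂ = 275.
Market 2: 9p₂ + p₁ = 132.
Eliminating p₂: 9×(1) − 1×(2) gives 107p₁ = 2343, so p₁ = 2343/107.
Back-substitute into (2): p₂ = (132 − 1×2343/107) / 9 = 1309/107.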